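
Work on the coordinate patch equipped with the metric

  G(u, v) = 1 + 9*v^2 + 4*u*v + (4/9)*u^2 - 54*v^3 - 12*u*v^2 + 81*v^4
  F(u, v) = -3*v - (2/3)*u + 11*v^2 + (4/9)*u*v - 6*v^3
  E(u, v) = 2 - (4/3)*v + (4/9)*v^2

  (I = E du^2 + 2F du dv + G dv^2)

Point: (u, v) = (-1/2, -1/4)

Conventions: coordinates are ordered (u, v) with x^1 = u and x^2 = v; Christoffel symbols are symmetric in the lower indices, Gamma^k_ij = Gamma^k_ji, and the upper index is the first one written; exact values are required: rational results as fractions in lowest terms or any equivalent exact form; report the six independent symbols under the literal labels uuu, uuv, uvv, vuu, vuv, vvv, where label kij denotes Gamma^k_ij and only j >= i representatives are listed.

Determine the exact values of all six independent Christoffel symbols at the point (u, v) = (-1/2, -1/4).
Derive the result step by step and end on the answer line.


E = 85/36, F = 553/288, G = 8545/2304 at the point
E_u = 0, E_v = -14/9, F_u = -7/9, F_v = -709/72, G_u = -79/36, G_v = -395/16
EG - F^2 = 11681/2304;  g^inv = (2304/11681) * [[8545/2304, -553/288], [-553/288, 85/36]]
first-kind symbols [ij,l] = (1/2)(d_i g_jl + d_j g_il - d_l g_ij): [uu,u] = E_u/2 = 0, [uu,v] = F_u - E_v/2 = 0, [uv,u] = E_v/2 = -7/9, [uv,v] = G_u/2 = -79/72, [vv,u] = F_v - G_u/2 = -35/4, [vv,v] = G_v/2 = -395/32
Gamma^u_ij = (G*[ij,u] - F*[ij,v])/(EG - F^2), Gamma^v_ij = (E*[ij,v] - F*[ij,u])/(EG - F^2)

Answer: Gamma_uuu = 0, Gamma_uuv = -1792/11681, Gamma_uvv = -20160/11681, Gamma_vuu = 0, Gamma_vuv = -2528/11681, Gamma_vvv = -28440/11681


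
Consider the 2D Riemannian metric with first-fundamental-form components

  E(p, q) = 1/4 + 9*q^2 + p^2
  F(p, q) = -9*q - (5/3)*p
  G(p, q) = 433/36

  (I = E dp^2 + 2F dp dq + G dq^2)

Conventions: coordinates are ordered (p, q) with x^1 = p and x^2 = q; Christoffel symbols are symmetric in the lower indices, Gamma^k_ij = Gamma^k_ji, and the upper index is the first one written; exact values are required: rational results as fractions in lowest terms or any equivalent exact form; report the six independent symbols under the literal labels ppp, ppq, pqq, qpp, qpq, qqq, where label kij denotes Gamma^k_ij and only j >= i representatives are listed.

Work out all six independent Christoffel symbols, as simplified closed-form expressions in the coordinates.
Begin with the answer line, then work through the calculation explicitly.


Answer: Gamma_ppp = (-2160*p*q + 1332*p - 11664*q^2 - 2160*q)/(1332*p^2 - 4320*p*q + 3924*q^2 + 433), Gamma_ppq = 15588*q/(1332*p^2 - 4320*p*q + 3924*q^2 + 433), Gamma_pqq = -15588/(1332*p^2 - 4320*p*q + 3924*q^2 + 433), Gamma_qpp = (-1296*p^2*q + 1296*p*q - 11664*q^3 - 2160*q^2 - 324*q - 60)/(1332*p^2 - 4320*p*q + 3924*q^2 + 433), Gamma_qpq = (2160*p*q + 11664*q^2)/(1332*p^2 - 4320*p*q + 3924*q^2 + 433), Gamma_qqq = (-2160*p - 11664*q)/(1332*p^2 - 4320*p*q + 3924*q^2 + 433)

E = 1/4 + 9*q^2 + p^2; F = -9*q - (5/3)*p; G = 433/36
Gamma^k_ij = (1/2) g^{kl} (d_i g_jl + d_j g_il - d_l g_ij), with g^inv = (1/(EG-F^2)) [[G, -F], [-F, E]]
first partials: E_p = 2*p, E_q = 18*q, F_p = -5/3, F_q = -9, G_p = 0, G_q = 0
D = EG - F^2 = 433/144 + (109/4)*q^2 - 30*p*q + (37/4)*p^2
expanded: Gamma^p_pp = (G E_p - 2F F_p + F E_q)/(2D), Gamma^p_pq = (G E_q - F G_p)/(2D), Gamma^p_qq = (2G F_q - G G_p - F G_q)/(2D), Gamma^q_pp = (2E F_p - E E_q - F E_p)/(2D), Gamma^q_pq = (E G_p - F E_q)/(2D), Gamma^q_qq = (E G_q - 2F F_q + F G_p)/(2D); substitute and cancel common factors


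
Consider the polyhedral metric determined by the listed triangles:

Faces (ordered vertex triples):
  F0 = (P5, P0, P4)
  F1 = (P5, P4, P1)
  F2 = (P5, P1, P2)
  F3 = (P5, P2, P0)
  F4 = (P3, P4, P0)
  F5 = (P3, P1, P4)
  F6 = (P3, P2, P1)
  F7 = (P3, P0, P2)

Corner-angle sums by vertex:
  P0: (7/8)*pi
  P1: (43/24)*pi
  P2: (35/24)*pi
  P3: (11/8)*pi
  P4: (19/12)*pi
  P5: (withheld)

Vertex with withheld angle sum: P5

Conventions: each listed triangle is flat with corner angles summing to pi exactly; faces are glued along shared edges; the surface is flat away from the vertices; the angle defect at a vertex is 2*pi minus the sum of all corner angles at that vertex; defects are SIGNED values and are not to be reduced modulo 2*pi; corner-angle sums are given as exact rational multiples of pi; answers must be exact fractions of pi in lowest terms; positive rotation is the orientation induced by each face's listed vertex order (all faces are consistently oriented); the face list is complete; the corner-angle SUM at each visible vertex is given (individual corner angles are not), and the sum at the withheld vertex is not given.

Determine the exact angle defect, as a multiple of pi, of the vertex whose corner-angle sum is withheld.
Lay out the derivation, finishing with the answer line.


V = 6, E = 12, F = 8; chi = V - E + F = 2
Gauss-Bonnet: total defect = 2*pi*chi = 4*pi; visible defects sum to (35/12)*pi

Answer: defect(P5) = (13/12)*pi


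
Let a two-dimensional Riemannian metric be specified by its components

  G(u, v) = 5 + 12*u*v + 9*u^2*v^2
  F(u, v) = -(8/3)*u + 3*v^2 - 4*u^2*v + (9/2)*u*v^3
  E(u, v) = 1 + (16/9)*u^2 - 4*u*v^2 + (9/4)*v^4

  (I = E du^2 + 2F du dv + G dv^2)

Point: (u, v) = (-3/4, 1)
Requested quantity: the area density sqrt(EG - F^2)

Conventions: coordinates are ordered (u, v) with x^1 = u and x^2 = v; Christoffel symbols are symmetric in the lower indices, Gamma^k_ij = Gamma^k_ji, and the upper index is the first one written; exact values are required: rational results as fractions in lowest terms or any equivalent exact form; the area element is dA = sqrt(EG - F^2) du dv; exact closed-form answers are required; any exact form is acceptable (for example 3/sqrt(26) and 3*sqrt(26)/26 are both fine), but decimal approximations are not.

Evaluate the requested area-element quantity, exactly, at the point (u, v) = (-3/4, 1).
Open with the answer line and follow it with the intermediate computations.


Answer: sqrt(EG - F^2) = 3*sqrt(13)/4

E = 29/4, F = -5/8, G = 17/16; EG - F^2 = 117/16


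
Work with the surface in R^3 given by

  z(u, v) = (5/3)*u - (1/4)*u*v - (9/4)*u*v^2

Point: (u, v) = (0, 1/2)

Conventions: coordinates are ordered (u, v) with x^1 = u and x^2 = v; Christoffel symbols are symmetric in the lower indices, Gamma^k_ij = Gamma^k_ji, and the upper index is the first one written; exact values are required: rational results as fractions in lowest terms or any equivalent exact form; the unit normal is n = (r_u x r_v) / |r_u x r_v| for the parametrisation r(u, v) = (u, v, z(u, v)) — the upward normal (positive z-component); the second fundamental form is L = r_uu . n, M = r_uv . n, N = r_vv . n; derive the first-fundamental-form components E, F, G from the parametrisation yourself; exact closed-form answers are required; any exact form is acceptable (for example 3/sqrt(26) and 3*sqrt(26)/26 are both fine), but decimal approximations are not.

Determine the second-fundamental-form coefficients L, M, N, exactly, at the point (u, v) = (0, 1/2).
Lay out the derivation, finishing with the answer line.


z_u = 47/48, z_v = 0, z_uu = 0, z_uv = -5/2, z_vv = 0
E = 4513/2304, F = 0, G = 1; answer radicand W^2 = 4513/2304
unnormalised second-form numerators: l = 0, m = -5/2, n = 0; L = l/sqrt(4513/2304), and similarly M = m/sqrt(W^2), N = n/sqrt(W^2)

Answer: L = 0, M = -120*sqrt(4513)/4513, N = 0


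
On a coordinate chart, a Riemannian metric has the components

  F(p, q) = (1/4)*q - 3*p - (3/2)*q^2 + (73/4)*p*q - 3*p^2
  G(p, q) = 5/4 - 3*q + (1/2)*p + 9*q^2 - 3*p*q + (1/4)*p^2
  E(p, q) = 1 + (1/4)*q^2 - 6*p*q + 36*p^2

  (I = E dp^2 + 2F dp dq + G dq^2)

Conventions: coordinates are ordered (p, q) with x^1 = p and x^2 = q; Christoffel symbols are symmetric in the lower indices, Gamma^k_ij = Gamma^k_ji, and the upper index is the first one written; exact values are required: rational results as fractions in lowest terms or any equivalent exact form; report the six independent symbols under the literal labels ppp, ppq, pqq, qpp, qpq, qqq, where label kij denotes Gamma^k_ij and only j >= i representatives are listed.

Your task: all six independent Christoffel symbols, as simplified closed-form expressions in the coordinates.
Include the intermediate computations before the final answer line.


E = 1 + (1/4)*q^2 - 6*p*q + 36*p^2; F = (1/4)*q - 3*p - (3/2)*q^2 + (73/4)*p*q - 3*p^2; G = 5/4 - 3*q + (1/2)*p + 9*q^2 - 3*p*q + (1/4)*p^2
Gamma^k_ij = (1/2) g^{kl} (d_i g_jl + d_j g_il - d_l g_ij), with g^inv = (1/(EG-F^2)) [[G, -F], [-F, E]]
first partials: E_p = -6*q + 72*p, E_q = (1/2)*q - 6*p, F_p = -3 + (73/4)*q - 6*p, F_q = 1/4 - 3*q + (73/4)*p, G_p = 1/2 - 3*q + (1/2)*p, G_q = -3 + 18*q - 3*p
D = EG - F^2 = 5/4 - 3*q + (1/2)*p + (37/4)*q^2 - 9*p*q + (145/4)*p^2
expanded: Gamma^p_pp = (G E_p - 2F F_p + F E_q)/(2D), Gamma^p_pq = (G E_q - F G_p)/(2D), Gamma^p_qq = (2G F_q - G G_p - F G_q)/(2D), Gamma^q_pp = (2E F_p - E E_q - F E_p)/(2D), Gamma^q_pq = (E G_p - F E_q)/(2D), Gamma^q_qq = (E G_q - 2F F_q + F G_p)/(2D); substitute and cancel common factors

Answer: Gamma_ppp = (144*p - 12*q)/(145*p^2 - 36*p*q + 2*p + 37*q^2 - 12*q + 5), Gamma_ppq = (-12*p + q)/(145*p^2 - 36*p*q + 2*p + 37*q^2 - 12*q + 5), Gamma_pqq = (72*p - 6*q)/(145*p^2 - 36*p*q + 2*p + 37*q^2 - 12*q + 5), Gamma_qpp = (-12*p + 72*q - 12)/(145*p^2 - 36*p*q + 2*p + 37*q^2 - 12*q + 5), Gamma_qpq = (p - 6*q + 1)/(145*p^2 - 36*p*q + 2*p + 37*q^2 - 12*q + 5), Gamma_qqq = (-6*p + 36*q - 6)/(145*p^2 - 36*p*q + 2*p + 37*q^2 - 12*q + 5)


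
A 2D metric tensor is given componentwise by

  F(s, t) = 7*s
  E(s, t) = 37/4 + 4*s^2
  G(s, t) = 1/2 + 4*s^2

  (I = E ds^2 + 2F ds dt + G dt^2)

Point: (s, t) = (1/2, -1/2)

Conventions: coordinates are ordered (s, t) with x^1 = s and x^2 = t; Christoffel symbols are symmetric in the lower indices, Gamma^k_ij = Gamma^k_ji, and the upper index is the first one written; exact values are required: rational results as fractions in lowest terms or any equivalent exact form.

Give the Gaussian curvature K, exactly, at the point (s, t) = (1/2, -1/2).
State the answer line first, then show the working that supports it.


Answer: K = -928/625

E = 41/4, F = 7/2, G = 3/2, EG - F^2 = 25/8 at the point
E_s = 4, E_t = 0, F_s = 7, F_t = 0, G_s = 4, G_t = 0
E_tt = 0, F_st = 0, G_ss = 8
Apply the Brioschi formula K = (det M1 - det M2)/(EG - F^2)^2 over the derivative matrices of E, F, G.
M1 = [[-E_tt/2 + F_st - G_ss/2, E_s/2, F_s - E_t/2], [F_t - G_s/2, E, F], [G_t/2, F, G]] = [[-4, 2, 7], [-2, 41/4, 7/2], [0, 7/2, 3/2]]; det M1 = -111/2
M2 = [[0, E_t/2, G_s/2], [E_t/2, E, F], [G_s/2, F, G]] = [[0, 0, 2], [0, 41/4, 7/2], [2, 7/2, 3/2]]; det M2 = -41
det M1 - det M2 = -29/2; K = -29/2 / (25/8)^2 = -928/625


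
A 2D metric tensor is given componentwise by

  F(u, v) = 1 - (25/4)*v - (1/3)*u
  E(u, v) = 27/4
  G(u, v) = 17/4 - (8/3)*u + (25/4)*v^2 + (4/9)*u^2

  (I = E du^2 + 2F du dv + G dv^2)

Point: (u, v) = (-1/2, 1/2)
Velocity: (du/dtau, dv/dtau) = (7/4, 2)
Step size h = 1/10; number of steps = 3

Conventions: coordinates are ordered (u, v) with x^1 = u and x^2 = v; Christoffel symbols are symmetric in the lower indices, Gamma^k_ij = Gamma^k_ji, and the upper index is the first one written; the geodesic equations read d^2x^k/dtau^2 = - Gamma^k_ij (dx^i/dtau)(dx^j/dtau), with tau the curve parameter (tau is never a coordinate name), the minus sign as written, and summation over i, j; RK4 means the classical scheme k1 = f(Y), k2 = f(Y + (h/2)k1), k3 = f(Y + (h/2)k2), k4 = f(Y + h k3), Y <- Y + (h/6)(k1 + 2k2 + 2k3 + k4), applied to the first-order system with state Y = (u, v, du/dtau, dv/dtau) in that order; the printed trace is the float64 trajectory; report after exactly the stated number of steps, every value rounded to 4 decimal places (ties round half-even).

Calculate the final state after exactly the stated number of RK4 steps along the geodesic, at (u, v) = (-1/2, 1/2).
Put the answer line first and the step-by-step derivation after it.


Answer: u = 0.1805, v = 1.1355, du/dtau = 2.8681, dv/dtau = 2.2491

f(Y) = (du/dtau, dv/dtau, -Gamma^u_ij Y'^i Y'^j, -Gamma^v_ij Y'^i Y'^j) with the Gammas evaluated at the stage position; h = 0.100000; intermediate values shown to 6 dp
step 0: u = -0.5000, v = 0.5000, du/dtau = 1.7500, dv/dtau = 2.0000
step 1:
  k1: at (u, v) = (-0.500000, 0.500000), (du/dtau, dv/dtau) = (1.750000, 2.000000); Gamma_uuu = -0.014458, Gamma_uuv = -0.067472, Gamma_uvv = -0.619002, Gamma_vuu = -0.049835, Gamma_vuv = -0.232562, Gamma_vvv = 0.263580; k1 = (1.750000, 2.000000, 2.992589, 0.726230)
  k2: at (u, v) = (-0.412500, 0.600000), (du/dtau, dv/dtau) = (1.899629, 2.036311); Gamma_uuu = -0.019358, Gamma_uuv = -0.088080, Gamma_uvv = -0.589846, Gamma_vuu = -0.050016, Gamma_vuv = -0.227574, Gamma_vvv = 0.287798; k2 = (1.899629, 2.036311, 3.197117, 0.747740)
  k3: at (u, v) = (-0.405019, 0.601816), (du/dtau, dv/dtau) = (1.909856, 2.037387); Gamma_uuu = -0.019519, Gamma_uuv = -0.088615, Gamma_uvv = -0.589395, Gamma_vuu = -0.050165, Gamma_vuv = -0.227751, Gamma_vvv = 0.288706; k3 = (1.909856, 2.037387, 3.207366, 0.756987)
  k4: at (u, v) = (-0.309014, 0.703739), (du/dtau, dv/dtau) = (2.070737, 2.075699); Gamma_uuu = -0.024646, Gamma_uuv = -0.108737, Gamma_uvv = -0.555363, Gamma_vuu = -0.050482, Gamma_vuv = -0.222729, Gamma_vvv = 0.312751; k4 = (2.070737, 2.075699, 3.433221, 0.783645)
  Y <- Y + (h/6)(k1 + 2k2 + 2k3 + k4): u = -0.3093, v = 0.7037, du/dtau = 2.0706, dv/dtau = 2.0753
step 2:
  k1: at (u, v) = (-0.309338, 0.703718), (du/dtau, dv/dtau) = (2.070580, 2.075322); Gamma_uuu = -0.024640, Gamma_uuv = -0.108723, Gamma_uvv = -0.555367, Gamma_vuu = -0.050475, Gamma_vuv = -0.222717, Gamma_vvv = 0.312721; k1 = (2.070580, 2.075322, 3.431976, 0.783605)
  k2: at (u, v) = (-0.205809, 0.807484), (du/dtau, dv/dtau) = (2.242178, 2.114502); Gamma_uuu = -0.030001, Gamma_uuv = -0.128236, Gamma_uvv = -0.516569, Gamma_vuu = -0.050904, Gamma_vuv = -0.217585, Gamma_vvv = 0.336425; k2 = (2.242178, 2.114502, 3.676418, 0.814894)
  k3: at (u, v) = (-0.197229, 0.809443), (du/dtau, dv/dtau) = (2.254401, 2.116067); Gamma_uuu = -0.030218, Gamma_uuv = -0.128820, Gamma_uvv = -0.515769, Gamma_vuu = -0.051079, Gamma_vuv = -0.217749, Gamma_vvv = 0.337459; k3 = (2.254401, 2.116067, 3.692118, 0.826076)
  k4: at (u, v) = (-0.083898, 0.915325), (du/dtau, dv/dtau) = (2.439791, 2.157930); Gamma_uuu = -0.035926, Gamma_uuv = -0.147722, Gamma_uvv = -0.471914, Gamma_vuu = -0.051674, Gamma_vuv = -0.212478, Gamma_vvv = 0.360969; k4 = (2.439791, 2.157930, 3.966873, 0.864040)
  Y <- Y + (h/6)(k1 + 2k2 + 2k3 + k4): u = -0.0843, v = 0.9153, du/dtau = 2.4395, dv/dtau = 2.1575
step 3:
  k1: at (u, v) = (-0.084279, 0.915291), (du/dtau, dv/dtau) = (2.439512, 2.157482); Gamma_uuu = -0.035917, Gamma_uuv = -0.147704, Gamma_uvv = -0.471934, Gamma_vuu = -0.051665, Gamma_vuv = -0.212468, Gamma_vvv = 0.360930; k1 = (2.439512, 2.157482, 3.965262, 0.863962)
  k2: at (u, v) = (0.037696, 1.023166), (du/dtau, dv/dtau) = (2.637775, 2.200680); Gamma_uuu = -0.041977, Gamma_uuv = -0.165800, Gamma_uvv = -0.423265, Gamma_vuu = -0.052400, Gamma_vuv = -0.206968, Gamma_vvv = 0.383992; k2 = (2.637775, 2.200680, 4.266847, 0.907782)
  k3: at (u, v) = (0.047609, 1.025325), (du/dtau, dv/dtau) = (2.652854, 2.202871); Gamma_uuu = -0.042277, Gamma_uuv = -0.166422, Gamma_uvv = -0.422021, Gamma_vuu = -0.052610, Gamma_vuv = -0.207102, Gamma_vvv = 0.385163; k3 = (2.652854, 2.202871, 4.290552, 0.921753)
  k4: at (u, v) = (0.181006, 1.135579), (du/dtau, dv/dtau) = (2.868567, 2.249657); Gamma_uuu = -0.048856, Gamma_uuv = -0.183632, Gamma_uvv = -0.368217, Gamma_vuu = -0.053555, Gamma_vuv = -0.201295, Gamma_vvv = 0.407887; k4 = (2.868567, 2.249657, 4.635613, 0.974423)
  Y <- Y + (h/6)(k1 + 2k2 + 2k3 + k4): u = 0.1805, v = 1.1355, du/dtau = 2.8681, dv/dtau = 2.2491


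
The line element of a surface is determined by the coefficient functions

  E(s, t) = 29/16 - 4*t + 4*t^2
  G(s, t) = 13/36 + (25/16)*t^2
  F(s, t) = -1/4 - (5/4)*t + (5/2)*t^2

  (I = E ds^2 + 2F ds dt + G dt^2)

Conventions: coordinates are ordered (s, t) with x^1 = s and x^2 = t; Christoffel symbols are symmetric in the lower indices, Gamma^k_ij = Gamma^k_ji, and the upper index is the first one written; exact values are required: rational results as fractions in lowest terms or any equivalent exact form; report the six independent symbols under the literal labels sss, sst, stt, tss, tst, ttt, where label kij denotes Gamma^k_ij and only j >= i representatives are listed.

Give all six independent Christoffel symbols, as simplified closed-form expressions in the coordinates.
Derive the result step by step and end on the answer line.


E = 29/16 - 4*t + 4*t^2; F = -1/4 - (5/4)*t + (5/2)*t^2; G = 13/36 + (25/16)*t^2
Gamma^k_ij = (1/2) g^{kl} (d_i g_jl + d_j g_il - d_l g_ij), with g^inv = (1/(EG-F^2)) [[G, -F], [-F, E]]
first partials: E_s = 0, E_t = -4 + 8*t, F_s = 0, F_t = -5/4 + 5*t, G_s = 0, G_t = (25/8)*t
D = EG - F^2 = 341/576 - (149/72)*t + (9133/2304)*t^2
expanded: Gamma^s_ss = (G E_s - 2F F_s + F E_t)/(2D), Gamma^s_st = (G E_t - F G_s)/(2D), Gamma^s_tt = (2G F_t - G G_s - F G_t)/(2D), Gamma^t_ss = (2E F_s - E E_t - F E_s)/(2D), Gamma^t_st = (E G_s - F E_t)/(2D), Gamma^t_tt = (E G_t - 2F F_t + F G_s)/(2D); substitute and cancel common factors

Answer: Gamma_sss = (23040*t^3 - 23040*t^2 + 3456*t + 1152)/(9133*t^2 - 4768*t + 1364), Gamma_sst = (14400*t^3 - 7200*t^2 + 3328*t - 1664)/(9133*t^2 - 4768*t + 1364), Gamma_stt = (9000*t^3 + 5060*t - 1040)/(9133*t^2 - 4768*t + 1364), Gamma_tss = (-36864*t^3 + 55296*t^2 - 35136*t + 8352)/(9133*t^2 - 4768*t + 1364), Gamma_tst = (-23040*t^3 + 23040*t^2 - 3456*t - 1152)/(9133*t^2 - 4768*t + 1364), Gamma_ttt = (-14400*t^3 + 7200*t^2 + 5805*t - 720)/(9133*t^2 - 4768*t + 1364)


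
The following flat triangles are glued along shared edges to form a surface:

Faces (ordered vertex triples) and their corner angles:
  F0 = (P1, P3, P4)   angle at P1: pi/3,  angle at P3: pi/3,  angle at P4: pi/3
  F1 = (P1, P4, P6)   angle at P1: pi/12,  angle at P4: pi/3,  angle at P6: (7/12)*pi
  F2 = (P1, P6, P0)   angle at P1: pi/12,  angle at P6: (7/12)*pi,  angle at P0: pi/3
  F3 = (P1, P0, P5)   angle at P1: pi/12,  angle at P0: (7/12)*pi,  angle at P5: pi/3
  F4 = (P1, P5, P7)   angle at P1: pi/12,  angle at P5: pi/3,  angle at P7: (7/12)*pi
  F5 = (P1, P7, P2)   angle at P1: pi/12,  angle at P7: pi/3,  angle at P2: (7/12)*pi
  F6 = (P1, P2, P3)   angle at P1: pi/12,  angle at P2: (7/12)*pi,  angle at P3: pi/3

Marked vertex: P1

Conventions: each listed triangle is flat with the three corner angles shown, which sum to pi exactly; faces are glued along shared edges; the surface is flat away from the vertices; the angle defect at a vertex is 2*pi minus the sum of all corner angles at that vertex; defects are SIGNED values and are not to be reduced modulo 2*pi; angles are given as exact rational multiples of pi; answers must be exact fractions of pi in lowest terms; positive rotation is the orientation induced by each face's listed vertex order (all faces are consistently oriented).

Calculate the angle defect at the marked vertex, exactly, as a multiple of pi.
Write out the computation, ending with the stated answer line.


Sum of corner angles at P1: (5/6)*pi
defect = 2*pi - (5/6)*pi

Answer: defect(P1) = (7/6)*pi


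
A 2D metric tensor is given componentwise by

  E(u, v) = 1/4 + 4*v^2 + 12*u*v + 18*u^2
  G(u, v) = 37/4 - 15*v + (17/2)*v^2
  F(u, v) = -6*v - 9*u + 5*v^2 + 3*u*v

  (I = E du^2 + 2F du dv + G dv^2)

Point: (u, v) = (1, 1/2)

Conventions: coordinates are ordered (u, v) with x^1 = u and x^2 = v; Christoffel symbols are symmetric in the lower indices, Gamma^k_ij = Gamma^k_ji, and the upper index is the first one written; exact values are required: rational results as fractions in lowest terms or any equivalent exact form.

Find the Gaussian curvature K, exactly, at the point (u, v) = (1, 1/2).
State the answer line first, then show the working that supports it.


Answer: K = -287680/154449

E = 101/4, F = -37/4, G = 31/8, EG - F^2 = 393/32 at the point
E_u = 42, E_v = 16, F_u = -15/2, F_v = 2, G_u = 0, G_v = -13/2
E_vv = 8, F_uv = 3, G_uu = 0
Evaluate Brioschi's two determinant matrices M1, M2 and divide by (EG - F^2)^2.
M1 = [[-E_vv/2 + F_uv - G_uu/2, E_u/2, F_u - E_v/2], [F_v - G_u/2, E, F], [G_v/2, F, G]] = [[-1, 21, -31/2], [2, 101/4, -37/4], [-13/4, -37/4, 31/8]]; det M1 = -8463/16
M2 = [[0, E_v/2, G_u/2], [E_v/2, E, F], [G_u/2, F, G]] = [[0, 8, 0], [8, 101/4, -37/4], [0, -37/4, 31/8]]; det M2 = -248
det M1 - det M2 = -4495/16; K = -4495/16 / (393/32)^2 = -287680/154449


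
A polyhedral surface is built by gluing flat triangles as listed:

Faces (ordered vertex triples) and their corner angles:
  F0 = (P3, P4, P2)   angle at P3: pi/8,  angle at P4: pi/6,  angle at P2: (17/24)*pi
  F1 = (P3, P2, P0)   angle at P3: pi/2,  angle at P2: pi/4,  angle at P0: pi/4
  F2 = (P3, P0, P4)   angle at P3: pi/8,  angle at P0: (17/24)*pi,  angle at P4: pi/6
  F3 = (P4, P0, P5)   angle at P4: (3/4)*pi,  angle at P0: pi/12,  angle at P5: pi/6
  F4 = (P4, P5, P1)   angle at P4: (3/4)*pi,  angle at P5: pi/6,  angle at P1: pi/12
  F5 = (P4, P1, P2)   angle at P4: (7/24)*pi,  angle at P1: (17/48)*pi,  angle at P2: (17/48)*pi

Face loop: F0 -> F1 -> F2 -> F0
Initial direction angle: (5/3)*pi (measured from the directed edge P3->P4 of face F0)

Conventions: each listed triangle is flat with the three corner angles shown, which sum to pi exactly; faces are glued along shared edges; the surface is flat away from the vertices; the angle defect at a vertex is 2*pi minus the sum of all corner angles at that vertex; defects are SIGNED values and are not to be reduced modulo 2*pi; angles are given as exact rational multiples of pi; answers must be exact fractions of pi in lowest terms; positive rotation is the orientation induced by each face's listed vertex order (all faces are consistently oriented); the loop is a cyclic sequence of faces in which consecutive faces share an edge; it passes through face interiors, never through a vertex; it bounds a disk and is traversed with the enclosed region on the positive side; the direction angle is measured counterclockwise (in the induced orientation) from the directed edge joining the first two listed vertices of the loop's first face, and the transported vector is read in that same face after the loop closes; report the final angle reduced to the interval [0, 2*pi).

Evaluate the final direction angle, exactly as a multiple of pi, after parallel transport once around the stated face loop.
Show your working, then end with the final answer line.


enclosed vertex P3: corner angles sum to (3/4)*pi, defect = 2*pi - (3/4)*pi = (5/4)*pi
holonomy = initial angle + sum of enclosed defects (mod 2*pi), positive in the induced orientation
final angle = (5/3)*pi + (5/4)*pi = (11/12)*pi (mod 2*pi)

Answer: final direction angle = (11/12)*pi


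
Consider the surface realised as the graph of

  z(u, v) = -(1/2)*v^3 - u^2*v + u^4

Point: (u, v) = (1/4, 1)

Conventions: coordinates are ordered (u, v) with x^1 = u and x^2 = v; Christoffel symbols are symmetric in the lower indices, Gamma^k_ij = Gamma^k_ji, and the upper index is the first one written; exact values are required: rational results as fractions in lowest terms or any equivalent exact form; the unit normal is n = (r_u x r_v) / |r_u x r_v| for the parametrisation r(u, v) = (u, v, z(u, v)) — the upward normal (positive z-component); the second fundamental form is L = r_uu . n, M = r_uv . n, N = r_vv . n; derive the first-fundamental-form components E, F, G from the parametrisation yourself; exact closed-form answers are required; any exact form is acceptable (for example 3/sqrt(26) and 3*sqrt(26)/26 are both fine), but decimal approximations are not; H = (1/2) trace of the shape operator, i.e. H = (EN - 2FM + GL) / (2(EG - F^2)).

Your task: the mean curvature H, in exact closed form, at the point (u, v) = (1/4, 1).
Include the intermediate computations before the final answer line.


z_u = -7/16, z_v = -25/16, z_uu = -5/4, z_uv = -1/2, z_vv = -3
E = 305/256, F = 175/256, G = 881/256; answer radicand W^2 = 465/128
unnormalised second-form numerators: l = -5/4, m = -1/2, n = -3; L = l/sqrt(465/128), and similarly M = m/sqrt(W^2), N = n/sqrt(W^2)
H = (E*n - 2*F*m + G*l) / (2*(EG - F^2)*sqrt(W^2)); E*n - 2*F*m + G*l = -7365/1024, EG - F^2 = 465/128, so H = (-491/496)/sqrt(465/128)

Answer: H = -491*sqrt(930)/28830


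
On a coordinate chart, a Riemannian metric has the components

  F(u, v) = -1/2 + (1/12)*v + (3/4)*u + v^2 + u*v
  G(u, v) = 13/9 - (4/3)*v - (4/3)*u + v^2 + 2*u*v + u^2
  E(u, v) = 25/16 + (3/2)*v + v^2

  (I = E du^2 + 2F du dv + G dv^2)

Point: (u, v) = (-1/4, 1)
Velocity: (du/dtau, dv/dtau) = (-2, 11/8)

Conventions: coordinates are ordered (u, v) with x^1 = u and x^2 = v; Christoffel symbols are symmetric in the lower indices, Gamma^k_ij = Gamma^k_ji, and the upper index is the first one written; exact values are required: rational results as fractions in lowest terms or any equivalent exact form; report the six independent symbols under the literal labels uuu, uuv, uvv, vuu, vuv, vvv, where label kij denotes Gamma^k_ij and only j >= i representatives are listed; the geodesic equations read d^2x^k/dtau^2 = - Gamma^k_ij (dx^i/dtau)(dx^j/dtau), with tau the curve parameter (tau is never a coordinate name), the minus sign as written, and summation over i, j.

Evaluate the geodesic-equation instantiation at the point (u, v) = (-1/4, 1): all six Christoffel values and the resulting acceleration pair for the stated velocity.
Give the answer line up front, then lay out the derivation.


Answer: Gamma_uuu = 0, Gamma_uuv = 126/293, Gamma_uvv = 126/293, Gamma_vuu = 0, Gamma_vuv = 6/293, Gamma_vvv = 6/293; accelerations (d^2u/dtau^2, d^2v/dtau^2) = (14553/9376, 693/9376)

E = 65/16, F = 7/48, G = 145/144 at the point
E_u = 0, E_v = 7/2, F_u = 7/4, F_v = 11/6, G_u = 1/6, G_v = 1/6
EG - F^2 = 293/72;  g^inv = (72/293) * [[145/144, -7/48], [-7/48, 65/16]]
first-kind symbols [ij,l] = (1/2)(d_i g_jl + d_j g_il - d_l g_ij): [uu,u] = E_u/2 = 0, [uu,v] = F_u - E_v/2 = 0, [uv,u] = E_v/2 = 7/4, [uv,v] = G_u/2 = 1/12, [vv,u] = F_v - G_u/2 = 7/4, [vv,v] = G_v/2 = 1/12
Gamma^u_ij = (G*[ij,u] - F*[ij,v])/(EG - F^2), Gamma^v_ij = (E*[ij,v] - F*[ij,u])/(EG - F^2)
Gamma_uuu = 0, Gamma_uuv = 126/293, Gamma_uvv = 126/293, Gamma_vuu = 0, Gamma_vuv = 6/293, Gamma_vvv = 6/293
d^2u/dtau^2 = -(Gamma_uuu*(-2)^2 + 2*Gamma_uuv*(-2)*(11/8) + Gamma_uvv*(11/8)^2) = 14553/9376
d^2v/dtau^2 = -(Gamma_vuu*(-2)^2 + 2*Gamma_vuv*(-2)*(11/8) + Gamma_vvv*(11/8)^2) = 693/9376


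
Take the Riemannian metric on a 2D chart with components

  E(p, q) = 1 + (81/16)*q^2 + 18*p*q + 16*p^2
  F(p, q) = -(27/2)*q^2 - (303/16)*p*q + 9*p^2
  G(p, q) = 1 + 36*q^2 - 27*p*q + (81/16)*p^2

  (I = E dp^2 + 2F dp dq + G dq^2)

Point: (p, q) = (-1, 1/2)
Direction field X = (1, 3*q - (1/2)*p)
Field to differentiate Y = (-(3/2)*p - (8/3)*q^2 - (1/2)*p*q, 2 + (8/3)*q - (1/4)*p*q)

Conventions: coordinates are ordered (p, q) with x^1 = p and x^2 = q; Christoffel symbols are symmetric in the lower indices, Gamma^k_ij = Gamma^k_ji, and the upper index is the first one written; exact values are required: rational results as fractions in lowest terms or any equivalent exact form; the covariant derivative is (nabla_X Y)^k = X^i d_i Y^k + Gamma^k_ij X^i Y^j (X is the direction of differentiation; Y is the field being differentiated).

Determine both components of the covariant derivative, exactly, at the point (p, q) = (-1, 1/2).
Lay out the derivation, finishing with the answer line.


E = 593/64, F = 483/32, G = 457/16 at the point
E_p = -23, E_q = -207/16, F_p = -879/32, F_q = 87/16, G_p = -189/8, G_q = 63
EG - F^2 = 2357/64;  g^inv = (64/2357) * [[457/16, -483/32], [-483/32, 593/64]]
first-kind symbols [ij,l] = (1/2)(d_i g_jl + d_j g_il - d_l g_ij): [pp,p] = E_p/2 = -23/2, [pp,q] = F_p - E_q/2 = -21, [pq,p] = E_q/2 = -207/32, [pq,q] = G_p/2 = -189/16, [qq,p] = F_q - G_p/2 = 69/4, [qq,q] = G_q/2 = 63/2
Gamma^p_ij = (G*[ij,p] - F*[ij,q])/(EG - F^2), Gamma^q_ij = (E*[ij,q] - F*[ij,p])/(EG - F^2)
Gamma_ppp = -736/2357, Gamma_ppq = -414/2357, Gamma_pqq = 1104/2357, Gamma_qpp = -1344/2357, Gamma_qpq = -756/2357, Gamma_qqq = 2016/2357
X = (1, 2), Y = (13/12, 83/24) at the point

Answer: (nabla_X Y)^p = -19657/4714, (nabla_X Y)^q = 520561/56568


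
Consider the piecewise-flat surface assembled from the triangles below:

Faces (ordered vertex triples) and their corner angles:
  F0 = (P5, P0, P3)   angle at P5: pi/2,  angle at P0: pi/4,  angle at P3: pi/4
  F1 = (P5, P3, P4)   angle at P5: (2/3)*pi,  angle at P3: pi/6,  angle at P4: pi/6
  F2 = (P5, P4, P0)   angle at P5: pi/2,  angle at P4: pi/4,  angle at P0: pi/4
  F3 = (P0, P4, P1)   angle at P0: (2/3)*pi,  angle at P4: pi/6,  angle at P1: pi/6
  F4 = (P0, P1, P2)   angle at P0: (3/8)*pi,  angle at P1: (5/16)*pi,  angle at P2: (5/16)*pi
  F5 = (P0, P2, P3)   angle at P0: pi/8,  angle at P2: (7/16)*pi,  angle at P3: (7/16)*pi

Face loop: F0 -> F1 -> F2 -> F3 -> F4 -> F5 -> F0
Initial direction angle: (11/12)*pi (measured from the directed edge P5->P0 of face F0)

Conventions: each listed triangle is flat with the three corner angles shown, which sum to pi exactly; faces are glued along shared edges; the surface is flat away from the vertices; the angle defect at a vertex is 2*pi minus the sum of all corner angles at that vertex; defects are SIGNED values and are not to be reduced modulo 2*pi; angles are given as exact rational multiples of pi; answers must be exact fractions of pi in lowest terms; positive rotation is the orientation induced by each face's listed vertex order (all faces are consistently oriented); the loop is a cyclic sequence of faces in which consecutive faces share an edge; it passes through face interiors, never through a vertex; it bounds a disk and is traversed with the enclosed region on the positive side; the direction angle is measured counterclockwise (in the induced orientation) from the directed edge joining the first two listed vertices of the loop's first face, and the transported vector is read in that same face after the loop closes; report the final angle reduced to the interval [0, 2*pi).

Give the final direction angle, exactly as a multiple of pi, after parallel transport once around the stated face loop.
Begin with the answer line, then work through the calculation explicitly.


Answer: final direction angle = (19/12)*pi

enclosed vertex P0: corner angles sum to (5/3)*pi, defect = 2*pi - (5/3)*pi = pi/3
enclosed vertex P5: corner angles sum to (5/3)*pi, defect = 2*pi - (5/3)*pi = pi/3
final direction = starting direction + enclosed defect total, reduced mod 2*pi (induced orientation)
final angle = (11/12)*pi + (2/3)*pi = (19/12)*pi (mod 2*pi)


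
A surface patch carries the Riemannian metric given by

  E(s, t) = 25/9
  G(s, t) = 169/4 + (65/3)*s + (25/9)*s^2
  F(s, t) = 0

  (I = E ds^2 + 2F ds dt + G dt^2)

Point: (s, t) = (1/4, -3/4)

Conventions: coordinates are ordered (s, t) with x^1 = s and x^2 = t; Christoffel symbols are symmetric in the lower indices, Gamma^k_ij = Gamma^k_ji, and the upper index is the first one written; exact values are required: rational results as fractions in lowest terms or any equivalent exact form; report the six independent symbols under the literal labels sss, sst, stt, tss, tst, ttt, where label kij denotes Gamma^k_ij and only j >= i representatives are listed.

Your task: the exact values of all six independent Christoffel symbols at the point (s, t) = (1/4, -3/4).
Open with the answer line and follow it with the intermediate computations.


Answer: Gamma_sss = 0, Gamma_sst = 0, Gamma_stt = -83/20, Gamma_tss = 0, Gamma_tst = 20/83, Gamma_ttt = 0

E = 25/9, F = 0, G = 6889/144 at the point
E_s = 0, E_t = 0, F_s = 0, F_t = 0, G_s = 415/18, G_t = 0
EG - F^2 = 172225/1296;  g^inv = (1296/172225) * [[6889/144, 0], [0, 25/9]]
first-kind symbols [ij,l] = (1/2)(d_i g_jl + d_j g_il - d_l g_ij): [ss,s] = E_s/2 = 0, [ss,t] = F_s - E_t/2 = 0, [st,s] = E_t/2 = 0, [st,t] = G_s/2 = 415/36, [tt,s] = F_t - G_s/2 = -415/36, [tt,t] = G_t/2 = 0
Gamma^s_ij = (G*[ij,s] - F*[ij,t])/(EG - F^2), Gamma^t_ij = (E*[ij,t] - F*[ij,s])/(EG - F^2)


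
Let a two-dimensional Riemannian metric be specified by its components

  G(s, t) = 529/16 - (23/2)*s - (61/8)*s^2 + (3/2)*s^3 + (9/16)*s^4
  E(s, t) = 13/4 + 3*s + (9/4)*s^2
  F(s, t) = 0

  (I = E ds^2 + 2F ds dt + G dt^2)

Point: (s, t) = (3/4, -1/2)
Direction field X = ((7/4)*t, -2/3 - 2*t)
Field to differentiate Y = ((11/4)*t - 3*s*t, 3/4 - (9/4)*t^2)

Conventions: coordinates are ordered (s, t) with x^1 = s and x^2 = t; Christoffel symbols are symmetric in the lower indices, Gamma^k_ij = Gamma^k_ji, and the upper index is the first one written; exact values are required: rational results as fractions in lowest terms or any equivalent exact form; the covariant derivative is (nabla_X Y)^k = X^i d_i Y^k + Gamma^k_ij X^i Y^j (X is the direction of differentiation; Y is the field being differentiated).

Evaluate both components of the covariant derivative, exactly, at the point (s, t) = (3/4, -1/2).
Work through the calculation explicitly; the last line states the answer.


E = 433/64, F = 0, G = 85849/4096 at the point
E_s = 51/8, E_t = 0, F_s = 0, F_t = 0, G_s = -4981/256, G_t = 0
EG - F^2 = 37172617/262144;  g^inv = (262144/37172617) * [[85849/4096, 0], [0, 433/64]]
first-kind symbols [ij,l] = (1/2)(d_i g_jl + d_j g_il - d_l g_ij): [ss,s] = E_s/2 = 51/16, [ss,t] = F_s - E_t/2 = 0, [st,s] = E_t/2 = 0, [st,t] = G_s/2 = -4981/512, [tt,s] = F_t - G_s/2 = 4981/512, [tt,t] = G_t/2 = 0
Gamma^s_ij = (G*[ij,s] - F*[ij,t])/(EG - F^2), Gamma^t_ij = (E*[ij,t] - F*[ij,s])/(EG - F^2)
Gamma_sss = 204/433, Gamma_sst = 0, Gamma_stt = 4981/3464, Gamma_tss = 0, Gamma_tst = -136/293, Gamma_ttt = 0
X = (-7/8, 1/3), Y = (-1/4, 3/16) at the point

Answer: (nabla_X Y)^s = -158441/166272, (nabla_X Y)^t = 12163/14064


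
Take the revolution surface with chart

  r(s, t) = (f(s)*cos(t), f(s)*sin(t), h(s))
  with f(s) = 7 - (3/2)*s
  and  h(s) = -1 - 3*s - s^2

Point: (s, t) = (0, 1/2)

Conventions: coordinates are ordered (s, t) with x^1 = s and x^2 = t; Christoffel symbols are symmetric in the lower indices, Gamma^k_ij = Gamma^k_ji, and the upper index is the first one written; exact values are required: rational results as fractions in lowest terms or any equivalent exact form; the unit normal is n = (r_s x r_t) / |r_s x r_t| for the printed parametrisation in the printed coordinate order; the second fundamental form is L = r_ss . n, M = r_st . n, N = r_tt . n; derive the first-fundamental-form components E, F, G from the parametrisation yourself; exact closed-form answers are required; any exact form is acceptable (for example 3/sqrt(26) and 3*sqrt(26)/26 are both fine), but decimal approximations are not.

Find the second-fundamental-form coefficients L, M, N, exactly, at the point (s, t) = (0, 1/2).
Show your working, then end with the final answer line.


f = 7, f' = -3/2, f'' = 0, h' = -3, h'' = -2
E = 45/4, F = 0, G = 49; answer radicand W^2 = 45/4
unnormalised second-form numerators: l = 3, m = 0, n = -21; L = l/sqrt(45/4), and similarly M = m/sqrt(W^2), N = n/sqrt(W^2)

Answer: L = 2*sqrt(5)/5, M = 0, N = -14*sqrt(5)/5


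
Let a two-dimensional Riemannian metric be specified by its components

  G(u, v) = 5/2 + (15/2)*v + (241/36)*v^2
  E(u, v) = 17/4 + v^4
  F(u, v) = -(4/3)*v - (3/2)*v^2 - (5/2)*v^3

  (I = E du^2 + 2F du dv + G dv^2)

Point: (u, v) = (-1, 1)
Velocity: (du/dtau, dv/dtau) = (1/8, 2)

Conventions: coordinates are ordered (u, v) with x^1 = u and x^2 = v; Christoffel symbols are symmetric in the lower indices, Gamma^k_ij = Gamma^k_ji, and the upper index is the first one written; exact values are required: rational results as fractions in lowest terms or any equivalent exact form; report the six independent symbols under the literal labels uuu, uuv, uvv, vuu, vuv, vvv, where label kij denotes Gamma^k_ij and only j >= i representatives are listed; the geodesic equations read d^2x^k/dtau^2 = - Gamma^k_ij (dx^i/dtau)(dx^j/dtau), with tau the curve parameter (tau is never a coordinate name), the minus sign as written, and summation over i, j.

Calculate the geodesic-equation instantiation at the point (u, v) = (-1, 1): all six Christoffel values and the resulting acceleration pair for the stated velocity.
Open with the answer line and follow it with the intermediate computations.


Answer: Gamma_uuu = -1536/8525, Gamma_uuv = 4808/8525, Gamma_uvv = -20426/8525, Gamma_vuu = -1512/8525, Gamma_vuv = 1536/8525, Gamma_vvv = -1192/8525; accelerations (d^2u/dtau^2, d^2v/dtau^2) = (79324/8525, 32189/68200)

E = 21/4, F = -16/3, G = 601/36 at the point
E_u = 0, E_v = 4, F_u = 0, F_v = -71/6, G_u = 0, G_v = 188/9
EG - F^2 = 8525/144;  g^inv = (144/8525) * [[601/36, 16/3], [16/3, 21/4]]
first-kind symbols [ij,l] = (1/2)(d_i g_jl + d_j g_il - d_l g_ij): [uu,u] = E_u/2 = 0, [uu,v] = F_u - E_v/2 = -2, [uv,u] = E_v/2 = 2, [uv,v] = G_u/2 = 0, [vv,u] = F_v - G_u/2 = -71/6, [vv,v] = G_v/2 = 94/9
Gamma^u_ij = (G*[ij,u] - F*[ij,v])/(EG - F^2), Gamma^v_ij = (E*[ij,v] - F*[ij,u])/(EG - F^2)
Gamma_uuu = -1536/8525, Gamma_uuv = 4808/8525, Gamma_uvv = -20426/8525, Gamma_vuu = -1512/8525, Gamma_vuv = 1536/8525, Gamma_vvv = -1192/8525
d^2u/dtau^2 = -(Gamma_uuu*(1/8)^2 + 2*Gamma_uuv*(1/8)*(2) + Gamma_uvv*(2)^2) = 79324/8525
d^2v/dtau^2 = -(Gamma_vuu*(1/8)^2 + 2*Gamma_vuv*(1/8)*(2) + Gamma_vvv*(2)^2) = 32189/68200


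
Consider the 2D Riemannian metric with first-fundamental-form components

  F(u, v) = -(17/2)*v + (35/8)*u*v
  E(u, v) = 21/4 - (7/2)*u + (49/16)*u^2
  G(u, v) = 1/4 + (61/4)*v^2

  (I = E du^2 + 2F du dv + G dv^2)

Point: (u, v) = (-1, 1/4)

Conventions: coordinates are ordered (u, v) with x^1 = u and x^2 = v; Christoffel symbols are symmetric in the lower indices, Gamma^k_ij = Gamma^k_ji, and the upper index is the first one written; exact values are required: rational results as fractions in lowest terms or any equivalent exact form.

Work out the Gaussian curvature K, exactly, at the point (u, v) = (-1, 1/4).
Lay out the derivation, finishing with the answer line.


E = 189/16, F = -103/32, G = 77/64, EG - F^2 = 493/128 at the point
E_u = -77/8, E_v = 0, F_u = 35/32, F_v = -103/8, G_u = 0, G_v = 61/8
E_vv = 0, F_uv = 35/8, G_uu = 0
Evaluate Brioschi's two determinant matrices M1, M2 and divide by (EG - F^2)^2.
M1 = [[-E_vv/2 + F_uv - G_uu/2, E_u/2, F_u - E_v/2], [F_v - G_u/2, E, F], [G_v/2, F, G]] = [[35/8, -77/16, 35/32], [-103/8, 189/16, -103/32], [61/16, -103/32, 77/64]]; det M1 = -329/128
M2 = [[0, E_v/2, G_u/2], [E_v/2, E, F], [G_u/2, F, G]] = [[0, 0, 0], [0, 189/16, -103/32], [0, -103/32, 77/64]]; det M2 = 0
det M1 - det M2 = -329/128; K = -329/128 / (493/128)^2 = -42112/243049

Answer: K = -42112/243049


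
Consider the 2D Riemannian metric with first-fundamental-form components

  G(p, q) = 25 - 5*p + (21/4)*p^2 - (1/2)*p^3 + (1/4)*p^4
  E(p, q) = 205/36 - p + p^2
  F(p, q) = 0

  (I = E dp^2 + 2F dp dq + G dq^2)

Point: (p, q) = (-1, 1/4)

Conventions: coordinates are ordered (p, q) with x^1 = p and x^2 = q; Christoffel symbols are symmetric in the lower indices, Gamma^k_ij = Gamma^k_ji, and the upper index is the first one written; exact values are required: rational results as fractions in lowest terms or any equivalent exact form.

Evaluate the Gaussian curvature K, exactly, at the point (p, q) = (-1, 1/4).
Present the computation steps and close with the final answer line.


E = 277/36, F = 0, G = 36, EG - F^2 = 277 at the point
E_p = -3, E_q = 0, F_p = 0, F_q = 0, G_p = -18, G_q = 0
E_qq = 0, F_pq = 0, G_pp = 33/2
Brioschi: K = (det M1 - det M2) / (EG - F^2)^2 with the standard first/second-derivative matrices M1, M2.
M1 = [[-E_qq/2 + F_pq - G_pp/2, E_p/2, F_p - E_q/2], [F_q - G_p/2, E, F], [G_q/2, F, G]] = [[-33/4, -3/2, 0], [9, 277/36, 0], [0, 0, 36]]; det M1 = -7197/4
M2 = [[0, E_q/2, G_p/2], [E_q/2, E, F], [G_p/2, F, G]] = [[0, 0, -9], [0, 277/36, 0], [-9, 0, 36]]; det M2 = -2493/4
det M1 - det M2 = -1176; K = -1176 / (277)^2 = -1176/76729

Answer: K = -1176/76729


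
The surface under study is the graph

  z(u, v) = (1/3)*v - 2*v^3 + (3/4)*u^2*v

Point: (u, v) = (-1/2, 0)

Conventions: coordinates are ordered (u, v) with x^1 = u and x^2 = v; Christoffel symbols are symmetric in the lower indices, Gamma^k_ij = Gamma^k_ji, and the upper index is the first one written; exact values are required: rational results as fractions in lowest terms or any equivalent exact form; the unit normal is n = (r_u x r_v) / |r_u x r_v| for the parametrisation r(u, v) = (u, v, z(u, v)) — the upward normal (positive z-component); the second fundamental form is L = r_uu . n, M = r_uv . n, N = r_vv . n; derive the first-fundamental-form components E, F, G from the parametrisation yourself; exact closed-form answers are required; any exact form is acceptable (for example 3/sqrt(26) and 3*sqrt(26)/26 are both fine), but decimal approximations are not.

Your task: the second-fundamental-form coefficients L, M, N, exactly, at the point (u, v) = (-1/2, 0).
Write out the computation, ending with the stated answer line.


z_u = 0, z_v = 25/48, z_uu = 0, z_uv = -3/4, z_vv = 0
E = 1, F = 0, G = 2929/2304; answer radicand W^2 = 2929/2304
unnormalised second-form numerators: l = 0, m = -3/4, n = 0; L = l/sqrt(2929/2304), and similarly M = m/sqrt(W^2), N = n/sqrt(W^2)

Answer: L = 0, M = -36*sqrt(2929)/2929, N = 0
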